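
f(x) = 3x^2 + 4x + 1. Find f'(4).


Differentiate term by term using power and sum rules:
f(x) = 3x^2 + 4x + 1
f'(x) = 6x + 4
Substitute x = 4:
f'(4) = 6 * 4 + 4
= 24 + 4
= 28

28


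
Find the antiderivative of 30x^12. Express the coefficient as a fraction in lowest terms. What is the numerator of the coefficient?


Apply the power rule for integration:
integral of ax^n dx = a/(n+1) * x^(n+1) + C
integral of 30x^12 dx
= 30/13 * x^13 + C
The coefficient in lowest terms is 30/13, and its numerator is 30

30


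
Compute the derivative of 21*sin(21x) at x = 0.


Apply the chain rule to differentiate 21*sin(21x):
d/dx [21*sin(21x)]
= 21 * cos(21x) * d/dx(21x)
= 21 * 21 * cos(21x)
= 441 * cos(21x)
Evaluate at x = 0:
= 441 * cos(0)
= 441 * 1
= 441

441


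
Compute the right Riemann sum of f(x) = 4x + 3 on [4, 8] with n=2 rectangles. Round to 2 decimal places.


Right Riemann sum uses right endpoints of each subinterval.
Interval: [4, 8], n = 2
dx = (8 - 4) / 2 = 2
Right endpoints: [6, 8]
f values: [27, 35]
Sum = dx * (sum of f values)
= 2 * 62
= 124 = 124.00

124.00


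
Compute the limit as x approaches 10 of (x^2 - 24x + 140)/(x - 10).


Direct substitution gives 0/0, so we factor the numerator.
Factor: (x^2 - 24x + 140) = (x - 10)(x - 14)
Cancel the common factor (x - 10):
(x^2 - 24x + 140)/(x - 10) = (x - 14)
Now substitute x = 10:
= (10) - (14) = -4

-4


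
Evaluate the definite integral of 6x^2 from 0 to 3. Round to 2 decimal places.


Find the antiderivative of 6x^2:
F(x) = 6/3 * x^3
Apply the Fundamental Theorem of Calculus:
F(3) - F(0)
= 6/3 * 3^3 - 6/3 * 0^3
= 6/3 * (27 - 0)
= 6/3 * 27
= 54 = 54.00

54.00


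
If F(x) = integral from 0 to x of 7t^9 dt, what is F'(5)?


By the Fundamental Theorem of Calculus (Part 1):
If F(x) = integral from 0 to x of f(t) dt, then F'(x) = f(x)
Here f(t) = 7t^9
So F'(x) = 7x^9
Evaluate at x = 5:
F'(5) = 7 * 5^9
= 7 * 1953125
= 13671875

13671875


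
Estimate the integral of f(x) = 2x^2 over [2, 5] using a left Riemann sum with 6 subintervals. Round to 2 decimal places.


Left Riemann sum uses left endpoints of each subinterval.
Interval: [2, 5], n = 6
dx = (5 - 2) / 6 = 1/2
Left endpoints: [2, 5/2, 3, 7/2, 4, 9/2]
f values: [8, 25/2, 18, 49/2, 32, 81/2]
Sum = dx * (sum of f values)
= 1/2 * 271/2
= 271/4 = 67.75

67.75


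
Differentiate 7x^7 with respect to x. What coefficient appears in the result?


We apply the power rule: d/dx [ax^n] = a*n * x^(n-1)
d/dx [7x^7]
= 7 * 7 * x^(7-1)
= 49x^6
The coefficient is 49

49


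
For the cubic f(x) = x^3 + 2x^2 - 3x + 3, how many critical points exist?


Find where f'(x) = 0:
f(x) = x^3 + 2x^2 - 3x + 3
f'(x) = 3x^2 + 4x - 3
This is a quadratic in x. Use the discriminant to count real roots.
Discriminant = (4)^2 - 4 * 3 * (-3)
= 16 - (-36)
= 52
Since discriminant > 0, f'(x) = 0 has 2 real solutions.
Number of critical points: 2

2


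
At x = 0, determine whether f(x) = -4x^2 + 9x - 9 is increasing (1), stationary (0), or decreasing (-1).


Compute f'(x) to determine behavior:
f'(x) = -8x + 9
f'(0) = -8 * 0 + 9
= 0 + 9
= 9
Since f'(0) > 0, the function is increasing (1)

1


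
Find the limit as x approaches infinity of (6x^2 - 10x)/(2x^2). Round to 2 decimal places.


For limits at infinity with equal-degree polynomials,
we compare leading coefficients.
Numerator leading term: 6x^2
Denominator leading term: 2x^2
Divide both by x^2:
lim = (6 - 10/x) / (2)
As x -> infinity, the 1/x and 1/x^2 terms vanish:
= 6/2 = 3 = 3.00

3.00


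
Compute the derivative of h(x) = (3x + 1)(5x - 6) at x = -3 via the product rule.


Let u(x) = 3x + 1 and v(x) = 5x - 6
u'(x) = 3
v'(x) = 5
Product rule: h'(x) = u'(x)*v(x) + u(x)*v'(x)
= 3 * (5x - 6) + (3x + 1) * 5
At x = -3:
u(-3) = 3 * (-3) + 1 = -8
v(-3) = 5 * (-3) - 6 = -21
h'(-3) = 3 * (-21) + (-8) * 5
= -63 - 40
= -103

-103


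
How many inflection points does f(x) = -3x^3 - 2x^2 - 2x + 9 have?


Inflection points occur where f''(x) = 0 and concavity changes.
f(x) = -3x^3 - 2x^2 - 2x + 9
f'(x) = -9x^2 - 4x - 2
f''(x) = -18x - 4
Set f''(x) = 0:
-18x - 4 = 0
x = 4 / (-18) = -2/9
Since f''(x) is linear (degree 1), it changes sign at this point.
Therefore there is exactly 1 inflection point.

1


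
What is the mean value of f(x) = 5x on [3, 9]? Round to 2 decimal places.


Average value = 1/(b-a) * integral from a to b of f(x) dx
First compute the integral of 5x:
F(x) = (5/2)x^2
F(9) = 5/2 * 81 + 0 * 9 = 405/2
F(3) = 5/2 * 9 + 0 * 3 = 45/2
Integral = 405/2 - 45/2 = 180
Average = 180 / (9 - 3) = 180 / 6
= 30 = 30.00

30.00


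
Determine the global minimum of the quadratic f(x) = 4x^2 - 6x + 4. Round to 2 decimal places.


For a quadratic f(x) = ax^2 + bx + c with a > 0, the minimum is at the vertex.
Vertex x-coordinate: x = -b/(2a)
x = -(-6) / (2 * 4)
x = 6/8 = 3/4
Substitute back to find the minimum value:
f(3/4) = 4 * (3/4)^2 - 6 * (3/4) + 4
= 9/4 - 9/2 + 4
= 7/4 = 1.75

1.75


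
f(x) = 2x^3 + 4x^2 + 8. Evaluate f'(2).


Differentiate f(x) = 2x^3 + 4x^2 + 8 term by term:
f'(x) = 6x^2 + 8x
Substitute x = 2:
f'(2) = 6 * 2^2 + 8 * 2 + 0
= 24 + 16 + 0
= 40

40


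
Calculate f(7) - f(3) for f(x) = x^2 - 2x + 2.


Net change = f(b) - f(a)
f(x) = x^2 - 2x + 2
Compute f(7):
f(7) = 1 * 7^2 - 2 * 7 + 2
= 49 - 14 + 2
= 37
Compute f(3):
f(3) = 1 * 3^2 - 2 * 3 + 2
= 9 - 6 + 2
= 5
Net change = 37 - 5 = 32

32


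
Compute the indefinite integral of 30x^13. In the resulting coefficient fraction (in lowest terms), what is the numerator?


Apply the power rule for integration:
integral of ax^n dx = a/(n+1) * x^(n+1) + C
integral of 30x^13 dx
= 30/14 * x^14 + C
= 15/7 * x^14 + C
The coefficient in lowest terms is 15/7, and its numerator is 15

15


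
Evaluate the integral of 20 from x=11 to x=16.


The integral of a constant k over [a, b] equals k * (b - a).
integral from 11 to 16 of 20 dx
= 20 * (16 - 11)
= 20 * 5
= 100

100


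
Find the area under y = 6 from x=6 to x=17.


The area under a constant function y = 6 is a rectangle.
Width = 17 - 6 = 11
Height = 6
Area = width * height
= 11 * 6
= 66

66


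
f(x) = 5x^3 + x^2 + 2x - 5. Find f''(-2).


First derivative:
f'(x) = 15x^2 + 2x + 2
Second derivative:
f''(x) = 30x + 2
Substitute x = -2:
f''(-2) = 30 * (-2) + 2
= -60 + 2
= -58

-58


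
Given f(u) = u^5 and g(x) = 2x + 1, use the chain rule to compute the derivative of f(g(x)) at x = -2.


Using the chain rule: (f(g(x)))' = f'(g(x)) * g'(x)
First, find g(-2):
g(-2) = 2 * (-2) + 1 = -3
Next, f'(u) = 5u^4
And g'(x) = 2
So f'(g(-2)) * g'(-2)
= 5 * (-3)^4 * 2
= 5 * 81 * 2
= 810

810


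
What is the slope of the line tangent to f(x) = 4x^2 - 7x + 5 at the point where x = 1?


The slope of the tangent line equals f'(x) at the point.
f(x) = 4x^2 - 7x + 5
f'(x) = 8x - 7
At x = 1:
f'(1) = 8 * 1 - 7
= 8 - 7
= 1

1


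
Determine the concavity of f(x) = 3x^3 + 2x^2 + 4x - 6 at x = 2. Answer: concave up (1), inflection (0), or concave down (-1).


Concavity is determined by the sign of f''(x).
f(x) = 3x^3 + 2x^2 + 4x - 6
f'(x) = 9x^2 + 4x + 4
f''(x) = 18x + 4
f''(2) = 18 * 2 + 4
= 36 + 4
= 40
Since f''(2) > 0, the function is concave up (1)

1


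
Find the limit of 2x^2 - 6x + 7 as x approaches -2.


Since polynomials are continuous, we use direct substitution.
lim(x->-2) of 2x^2 - 6x + 7
= 2 * (-2)^2 - 6 * (-2) + 7
= 8 + 12 + 7
= 27

27


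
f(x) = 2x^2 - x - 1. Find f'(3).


Differentiate term by term using power and sum rules:
f(x) = 2x^2 - x - 1
f'(x) = 4x - 1
Substitute x = 3:
f'(3) = 4 * 3 - 1
= 12 - 1
= 11

11


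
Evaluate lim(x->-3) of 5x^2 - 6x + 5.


Since polynomials are continuous, we use direct substitution.
lim(x->-3) of 5x^2 - 6x + 5
= 5 * (-3)^2 - 6 * (-3) + 5
= 45 + 18 + 5
= 68

68


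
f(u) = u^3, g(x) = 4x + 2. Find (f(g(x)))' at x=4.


Using the chain rule: (f(g(x)))' = f'(g(x)) * g'(x)
First, find g(4):
g(4) = 4 * 4 + 2 = 18
Next, f'(u) = 3u^2
And g'(x) = 4
So f'(g(4)) * g'(4)
= 3 * 18^2 * 4
= 3 * 324 * 4
= 3888

3888


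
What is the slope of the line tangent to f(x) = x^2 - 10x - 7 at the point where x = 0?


The slope of the tangent line equals f'(x) at the point.
f(x) = x^2 - 10x - 7
f'(x) = 2x - 10
At x = 0:
f'(0) = 2 * 0 - 10
= 0 - 10
= -10

-10


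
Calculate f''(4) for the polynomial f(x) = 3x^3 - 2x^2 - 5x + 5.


First derivative:
f'(x) = 9x^2 - 4x - 5
Second derivative:
f''(x) = 18x - 4
Substitute x = 4:
f''(4) = 18 * 4 - 4
= 72 - 4
= 68

68


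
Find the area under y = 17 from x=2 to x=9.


The area under a constant function y = 17 is a rectangle.
Width = 9 - 2 = 7
Height = 17
Area = width * height
= 7 * 17
= 119

119


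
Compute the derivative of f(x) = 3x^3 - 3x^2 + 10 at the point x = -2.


Differentiate f(x) = 3x^3 - 3x^2 + 10 term by term:
f'(x) = 9x^2 - 6x
Substitute x = -2:
f'(-2) = 9 * (-2)^2 - 6 * (-2) + 0
= 36 + 12 + 0
= 48

48


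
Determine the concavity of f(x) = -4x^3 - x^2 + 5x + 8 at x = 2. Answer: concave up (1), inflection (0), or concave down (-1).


Concavity is determined by the sign of f''(x).
f(x) = -4x^3 - x^2 + 5x + 8
f'(x) = -12x^2 - 2x + 5
f''(x) = -24x - 2
f''(2) = -24 * 2 - 2
= -48 - 2
= -50
Since f''(2) < 0, the function is concave down (-1)

-1


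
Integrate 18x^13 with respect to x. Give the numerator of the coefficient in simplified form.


Apply the power rule for integration:
integral of ax^n dx = a/(n+1) * x^(n+1) + C
integral of 18x^13 dx
= 18/14 * x^14 + C
= 9/7 * x^14 + C
The coefficient in lowest terms is 9/7, and its numerator is 9

9


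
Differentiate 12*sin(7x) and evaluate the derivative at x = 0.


Apply the chain rule to differentiate 12*sin(7x):
d/dx [12*sin(7x)]
= 12 * cos(7x) * d/dx(7x)
= 12 * 7 * cos(7x)
= 84 * cos(7x)
Evaluate at x = 0:
= 84 * cos(0)
= 84 * 1
= 84

84


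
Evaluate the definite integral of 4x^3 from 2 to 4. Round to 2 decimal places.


Find the antiderivative of 4x^3:
F(x) = 4/4 * x^4
Apply the Fundamental Theorem of Calculus:
F(4) - F(2)
= 4/4 * 4^4 - 4/4 * 2^4
= 4/4 * (256 - 16)
= 4/4 * 240
= 240 = 240.00

240.00


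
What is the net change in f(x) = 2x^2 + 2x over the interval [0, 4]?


Net change = f(b) - f(a)
f(x) = 2x^2 + 2x
Compute f(4):
f(4) = 2 * 4^2 + 2 * 4 + 0
= 32 + 8 + 0
= 40
Compute f(0):
f(0) = 2 * 0^2 + 2 * 0 + 0
= 0 + 0 + 0
= 0
Net change = 40 - 0 = 40

40


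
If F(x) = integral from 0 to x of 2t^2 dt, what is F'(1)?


By the Fundamental Theorem of Calculus (Part 1):
If F(x) = integral from 0 to x of f(t) dt, then F'(x) = f(x)
Here f(t) = 2t^2
So F'(x) = 2x^2
Evaluate at x = 1:
F'(1) = 2 * 1^2
= 2 * 1
= 2

2


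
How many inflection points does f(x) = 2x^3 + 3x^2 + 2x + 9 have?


Inflection points occur where f''(x) = 0 and concavity changes.
f(x) = 2x^3 + 3x^2 + 2x + 9
f'(x) = 6x^2 + 6x + 2
f''(x) = 12x + 6
Set f''(x) = 0:
12x + 6 = 0
x = -6 / 12 = -1/2
Since f''(x) is linear (degree 1), it changes sign at this point.
Therefore there is exactly 1 inflection point.

1


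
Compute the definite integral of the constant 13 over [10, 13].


The integral of a constant k over [a, b] equals k * (b - a).
integral from 10 to 13 of 13 dx
= 13 * (13 - 10)
= 13 * 3
= 39

39


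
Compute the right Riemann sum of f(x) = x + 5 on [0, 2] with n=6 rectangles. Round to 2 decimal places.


Right Riemann sum uses right endpoints of each subinterval.
Interval: [0, 2], n = 6
dx = (2 - 0) / 6 = 1/3
Right endpoints: [1/3, 2/3, 1, 4/3, 5/3, 2]
f values: [16/3, 17/3, 6, 19/3, 20/3, 7]
Sum = dx * (sum of f values)
= 1/3 * 37
= 37/3 ≈ 12.33

12.33


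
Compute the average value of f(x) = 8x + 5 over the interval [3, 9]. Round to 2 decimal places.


Average value = 1/(b-a) * integral from a to b of f(x) dx
First compute the integral of 8x + 5:
F(x) = 4x^2 + 5x
F(9) = 4 * 81 + 5 * 9 = 369
F(3) = 4 * 9 + 5 * 3 = 51
Integral = 369 - 51 = 318
Average = 318 / (9 - 3) = 318 / 6
= 53 = 53.00

53.00


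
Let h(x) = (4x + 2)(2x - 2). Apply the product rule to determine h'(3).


Let u(x) = 4x + 2 and v(x) = 2x - 2
u'(x) = 4
v'(x) = 2
Product rule: h'(x) = u'(x)*v(x) + u(x)*v'(x)
= 4 * (2x - 2) + (4x + 2) * 2
At x = 3:
u(3) = 4 * 3 + 2 = 14
v(3) = 2 * 3 - 2 = 4
h'(3) = 4 * 4 + 14 * 2
= 16 + 28
= 44

44


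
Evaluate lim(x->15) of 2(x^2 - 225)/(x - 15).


Direct substitution gives 0/0, so we factor the numerator.
Factor: 2(x^2 - 225) = 2 * (x - 15)(x + 15)
Cancel the common factor (x - 15):
2(x^2 - 225)/(x - 15) = 2 * (x + 15)
Now substitute x = 15:
= 2 * (15 + 15) = 60

60


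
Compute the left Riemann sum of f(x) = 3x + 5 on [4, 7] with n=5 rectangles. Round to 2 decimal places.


Left Riemann sum uses left endpoints of each subinterval.
Interval: [4, 7], n = 5
dx = (7 - 4) / 5 = 3/5
Left endpoints: [4, 23/5, 26/5, 29/5, 32/5]
f values: [17, 94/5, 103/5, 112/5, 121/5]
Sum = dx * (sum of f values)
= 3/5 * 103
= 309/5 = 61.80

61.80


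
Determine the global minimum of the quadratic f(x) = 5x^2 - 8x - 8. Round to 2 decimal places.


For a quadratic f(x) = ax^2 + bx + c with a > 0, the minimum is at the vertex.
Vertex x-coordinate: x = -b/(2a)
x = -(-8) / (2 * 5)
x = 8/10 = 4/5
Substitute back to find the minimum value:
f(4/5) = 5 * (4/5)^2 - 8 * (4/5) - 8
= 16/5 - 32/5 - 8
= -56/5 = -11.20

-11.20


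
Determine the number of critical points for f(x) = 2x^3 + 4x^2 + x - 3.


Find where f'(x) = 0:
f(x) = 2x^3 + 4x^2 + x - 3
f'(x) = 6x^2 + 8x + 1
This is a quadratic in x. Use the discriminant to count real roots.
Discriminant = (8)^2 - 4 * 6 * 1
= 64 - 24
= 40
Since discriminant > 0, f'(x) = 0 has 2 real solutions.
Number of critical points: 2

2


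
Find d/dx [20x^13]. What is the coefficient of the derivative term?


We apply the power rule: d/dx [ax^n] = a*n * x^(n-1)
d/dx [20x^13]
= 20 * 13 * x^(13-1)
= 260x^12
The coefficient is 260

260


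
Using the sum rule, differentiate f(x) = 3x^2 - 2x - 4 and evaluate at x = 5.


Differentiate term by term using power and sum rules:
f(x) = 3x^2 - 2x - 4
f'(x) = 6x - 2
Substitute x = 5:
f'(5) = 6 * 5 - 2
= 30 - 2
= 28

28


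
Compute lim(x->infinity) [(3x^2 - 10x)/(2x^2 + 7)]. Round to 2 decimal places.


For limits at infinity with equal-degree polynomials,
we compare leading coefficients.
Numerator leading term: 3x^2
Denominator leading term: 2x^2
Divide both by x^2:
lim = (3 - 10/x) / (2 + 7/x^2)
As x -> infinity, the 1/x and 1/x^2 terms vanish:
= 3/2 = 1.50

1.50


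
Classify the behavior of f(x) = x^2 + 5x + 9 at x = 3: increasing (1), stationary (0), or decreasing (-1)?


Compute f'(x) to determine behavior:
f'(x) = 2x + 5
f'(3) = 2 * 3 + 5
= 6 + 5
= 11
Since f'(3) > 0, the function is increasing (1)

1


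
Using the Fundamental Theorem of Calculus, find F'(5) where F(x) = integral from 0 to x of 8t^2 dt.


By the Fundamental Theorem of Calculus (Part 1):
If F(x) = integral from 0 to x of f(t) dt, then F'(x) = f(x)
Here f(t) = 8t^2
So F'(x) = 8x^2
Evaluate at x = 5:
F'(5) = 8 * 5^2
= 8 * 25
= 200

200


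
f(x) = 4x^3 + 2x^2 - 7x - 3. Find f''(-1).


First derivative:
f'(x) = 12x^2 + 4x - 7
Second derivative:
f''(x) = 24x + 4
Substitute x = -1:
f''(-1) = 24 * (-1) + 4
= -24 + 4
= -20

-20


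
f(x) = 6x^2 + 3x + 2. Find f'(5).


Differentiate term by term using power and sum rules:
f(x) = 6x^2 + 3x + 2
f'(x) = 12x + 3
Substitute x = 5:
f'(5) = 12 * 5 + 3
= 60 + 3
= 63

63


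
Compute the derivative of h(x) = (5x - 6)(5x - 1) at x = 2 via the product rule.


Let u(x) = 5x - 6 and v(x) = 5x - 1
u'(x) = 5
v'(x) = 5
Product rule: h'(x) = u'(x)*v(x) + u(x)*v'(x)
= 5 * (5x - 1) + (5x - 6) * 5
At x = 2:
u(2) = 5 * 2 - 6 = 4
v(2) = 5 * 2 - 1 = 9
h'(2) = 5 * 9 + 4 * 5
= 45 + 20
= 65

65


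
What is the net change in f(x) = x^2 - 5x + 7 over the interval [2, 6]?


Net change = f(b) - f(a)
f(x) = x^2 - 5x + 7
Compute f(6):
f(6) = 1 * 6^2 - 5 * 6 + 7
= 36 - 30 + 7
= 13
Compute f(2):
f(2) = 1 * 2^2 - 5 * 2 + 7
= 4 - 10 + 7
= 1
Net change = 13 - 1 = 12

12


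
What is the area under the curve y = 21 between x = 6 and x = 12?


The area under a constant function y = 21 is a rectangle.
Width = 12 - 6 = 6
Height = 21
Area = width * height
= 6 * 21
= 126

126


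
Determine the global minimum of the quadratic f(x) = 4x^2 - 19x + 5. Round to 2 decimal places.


For a quadratic f(x) = ax^2 + bx + c with a > 0, the minimum is at the vertex.
Vertex x-coordinate: x = -b/(2a)
x = -(-19) / (2 * 4)
x = 19/8
Substitute back to find the minimum value:
f(19/8) = 4 * (19/8)^2 - 19 * (19/8) + 5
= 361/16 - 361/8 + 5
= -281/16 ≈ -17.56

-17.56


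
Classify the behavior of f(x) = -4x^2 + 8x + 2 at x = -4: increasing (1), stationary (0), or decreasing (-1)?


Compute f'(x) to determine behavior:
f'(x) = -8x + 8
f'(-4) = -8 * (-4) + 8
= 32 + 8
= 40
Since f'(-4) > 0, the function is increasing (1)

1


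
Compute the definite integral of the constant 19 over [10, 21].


The integral of a constant k over [a, b] equals k * (b - a).
integral from 10 to 21 of 19 dx
= 19 * (21 - 10)
= 19 * 11
= 209

209


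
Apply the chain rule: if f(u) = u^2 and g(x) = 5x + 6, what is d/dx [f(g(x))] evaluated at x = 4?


Using the chain rule: (f(g(x)))' = f'(g(x)) * g'(x)
First, find g(4):
g(4) = 5 * 4 + 6 = 26
Next, f'(u) = 2u
And g'(x) = 5
So f'(g(4)) * g'(4)
= 2 * 26 * 5
= 260

260


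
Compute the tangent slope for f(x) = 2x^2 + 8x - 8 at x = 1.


The slope of the tangent line equals f'(x) at the point.
f(x) = 2x^2 + 8x - 8
f'(x) = 4x + 8
At x = 1:
f'(1) = 4 * 1 + 8
= 4 + 8
= 12

12


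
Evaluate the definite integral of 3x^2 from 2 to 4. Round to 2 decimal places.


Find the antiderivative of 3x^2:
F(x) = 3/3 * x^3
Apply the Fundamental Theorem of Calculus:
F(4) - F(2)
= 3/3 * 4^3 - 3/3 * 2^3
= 3/3 * (64 - 8)
= 3/3 * 56
= 56 = 56.00

56.00


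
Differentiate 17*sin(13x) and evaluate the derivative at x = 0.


Apply the chain rule to differentiate 17*sin(13x):
d/dx [17*sin(13x)]
= 17 * cos(13x) * d/dx(13x)
= 17 * 13 * cos(13x)
= 221 * cos(13x)
Evaluate at x = 0:
= 221 * cos(0)
= 221 * 1
= 221

221


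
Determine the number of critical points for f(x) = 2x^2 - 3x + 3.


Find where f'(x) = 0:
f'(x) = 4x - 3
Set f'(x) = 0:
4x - 3 = 0
x = 3 / 4 = 3/4
This is a linear equation in x, so there is exactly one solution.
Number of critical points: 1

1


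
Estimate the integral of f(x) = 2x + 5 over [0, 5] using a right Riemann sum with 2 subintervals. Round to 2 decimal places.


Right Riemann sum uses right endpoints of each subinterval.
Interval: [0, 5], n = 2
dx = (5 - 0) / 2 = 5/2
Right endpoints: [5/2, 5]
f values: [10, 15]
Sum = dx * (sum of f values)
= 5/2 * 25
= 125/2 = 62.50

62.50


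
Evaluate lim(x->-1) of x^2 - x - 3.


Since polynomials are continuous, we use direct substitution.
lim(x->-1) of x^2 - x - 3
= 1 * (-1)^2 - 1 * (-1) - 3
= 1 + 1 - 3
= -1

-1


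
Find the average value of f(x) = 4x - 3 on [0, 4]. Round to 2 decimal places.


Average value = 1/(b-a) * integral from a to b of f(x) dx
First compute the integral of 4x - 3:
F(x) = 2x^2 - 3x
F(4) = 2 * 16 - 3 * 4 = 20
F(0) = 2 * 0 - 3 * 0 = 0
Integral = 20 - 0 = 20
Average = 20 / (4 - 0) = 20 / 4
= 5 = 5.00

5.00


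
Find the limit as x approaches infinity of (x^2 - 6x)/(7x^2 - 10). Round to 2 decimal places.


For limits at infinity with equal-degree polynomials,
we compare leading coefficients.
Numerator leading term: x^2
Denominator leading term: 7x^2
Divide both by x^2:
lim = (1 - 6/x) / (7 - 10/x^2)
As x -> infinity, the 1/x and 1/x^2 terms vanish:
= 1/7 ≈ 0.14

0.14


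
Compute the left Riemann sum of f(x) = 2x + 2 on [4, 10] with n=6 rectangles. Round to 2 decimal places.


Left Riemann sum uses left endpoints of each subinterval.
Interval: [4, 10], n = 6
dx = (10 - 4) / 6 = 1
Left endpoints: [4, 5, 6, 7, 8, 9]
f values: [10, 12, 14, 16, 18, 20]
Sum = dx * (sum of f values)
= 1 * 90
= 90 = 90.00

90.00


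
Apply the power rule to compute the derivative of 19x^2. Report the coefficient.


We apply the power rule: d/dx [ax^n] = a*n * x^(n-1)
d/dx [19x^2]
= 19 * 2 * x^(2-1)
= 38x
The coefficient is 38

38


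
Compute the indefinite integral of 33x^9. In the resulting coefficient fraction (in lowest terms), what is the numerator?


Apply the power rule for integration:
integral of ax^n dx = a/(n+1) * x^(n+1) + C
integral of 33x^9 dx
= 33/10 * x^10 + C
The coefficient in lowest terms is 33/10, and its numerator is 33

33


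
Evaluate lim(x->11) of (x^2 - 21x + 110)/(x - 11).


Direct substitution gives 0/0, so we factor the numerator.
Factor: (x^2 - 21x + 110) = (x - 11)(x - 10)
Cancel the common factor (x - 11):
(x^2 - 21x + 110)/(x - 11) = (x - 10)
Now substitute x = 11:
= (11) - (10) = 1

1


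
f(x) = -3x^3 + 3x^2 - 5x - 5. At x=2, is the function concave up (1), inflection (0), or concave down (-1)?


Concavity is determined by the sign of f''(x).
f(x) = -3x^3 + 3x^2 - 5x - 5
f'(x) = -9x^2 + 6x - 5
f''(x) = -18x + 6
f''(2) = -18 * 2 + 6
= -36 + 6
= -30
Since f''(2) < 0, the function is concave down (-1)

-1


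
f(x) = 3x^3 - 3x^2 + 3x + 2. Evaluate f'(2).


Differentiate f(x) = 3x^3 - 3x^2 + 3x + 2 term by term:
f'(x) = 9x^2 - 6x + 3
Substitute x = 2:
f'(2) = 9 * 2^2 - 6 * 2 + 3
= 36 - 12 + 3
= 27

27


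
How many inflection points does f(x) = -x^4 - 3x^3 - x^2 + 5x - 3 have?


Inflection points occur where f''(x) = 0 and concavity changes.
f(x) = -x^4 - 3x^3 - x^2 + 5x - 3
f'(x) = -4x^3 - 9x^2 - 2x + 5
f''(x) = -12x^2 - 18x - 2
This is a quadratic in x. Use the discriminant to count real roots.
Discriminant = (-18)^2 - 4 * (-12) * (-2)
= 324 - 96
= 228
Since discriminant > 0, f''(x) = 0 has 2 distinct real solutions.
A quadratic with two distinct real roots changes sign at each root, so concavity changes at both.
Number of inflection points: 2

2


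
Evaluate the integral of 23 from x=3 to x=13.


The integral of a constant k over [a, b] equals k * (b - a).
integral from 3 to 13 of 23 dx
= 23 * (13 - 3)
= 23 * 10
= 230

230


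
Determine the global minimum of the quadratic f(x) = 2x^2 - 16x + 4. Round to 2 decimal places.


For a quadratic f(x) = ax^2 + bx + c with a > 0, the minimum is at the vertex.
Vertex x-coordinate: x = -b/(2a)
x = -(-16) / (2 * 2)
x = 16/4 = 4
Substitute back to find the minimum value:
f(4) = 2 * 4^2 - 16 * 4 + 4
= 32 - 64 + 4
= -28 = -28.00

-28.00


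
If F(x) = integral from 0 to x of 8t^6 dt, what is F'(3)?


By the Fundamental Theorem of Calculus (Part 1):
If F(x) = integral from 0 to x of f(t) dt, then F'(x) = f(x)
Here f(t) = 8t^6
So F'(x) = 8x^6
Evaluate at x = 3:
F'(3) = 8 * 3^6
= 8 * 729
= 5832

5832


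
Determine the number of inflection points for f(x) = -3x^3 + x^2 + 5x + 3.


Inflection points occur where f''(x) = 0 and concavity changes.
f(x) = -3x^3 + x^2 + 5x + 3
f'(x) = -9x^2 + 2x + 5
f''(x) = -18x + 2
Set f''(x) = 0:
-18x + 2 = 0
x = -2 / (-18) = 1/9
Since f''(x) is linear (degree 1), it changes sign at this point.
Therefore there is exactly 1 inflection point.

1


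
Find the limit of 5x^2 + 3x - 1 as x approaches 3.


Since polynomials are continuous, we use direct substitution.
lim(x->3) of 5x^2 + 3x - 1
= 5 * 3^2 + 3 * 3 - 1
= 45 + 9 - 1
= 53

53


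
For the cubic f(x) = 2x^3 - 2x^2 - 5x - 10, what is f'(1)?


Differentiate f(x) = 2x^3 - 2x^2 - 5x - 10 term by term:
f'(x) = 6x^2 - 4x - 5
Substitute x = 1:
f'(1) = 6 * 1^2 - 4 * 1 - 5
= 6 - 4 - 5
= -3

-3


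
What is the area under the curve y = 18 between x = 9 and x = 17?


The area under a constant function y = 18 is a rectangle.
Width = 17 - 9 = 8
Height = 18
Area = width * height
= 8 * 18
= 144

144


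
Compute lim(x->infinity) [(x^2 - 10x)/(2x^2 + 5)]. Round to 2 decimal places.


For limits at infinity with equal-degree polynomials,
we compare leading coefficients.
Numerator leading term: x^2
Denominator leading term: 2x^2
Divide both by x^2:
lim = (1 - 10/x) / (2 + 5/x^2)
As x -> infinity, the 1/x and 1/x^2 terms vanish:
= 1/2 = 0.50

0.50


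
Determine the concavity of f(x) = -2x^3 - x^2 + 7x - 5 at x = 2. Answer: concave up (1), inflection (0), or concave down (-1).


Concavity is determined by the sign of f''(x).
f(x) = -2x^3 - x^2 + 7x - 5
f'(x) = -6x^2 - 2x + 7
f''(x) = -12x - 2
f''(2) = -12 * 2 - 2
= -24 - 2
= -26
Since f''(2) < 0, the function is concave down (-1)

-1


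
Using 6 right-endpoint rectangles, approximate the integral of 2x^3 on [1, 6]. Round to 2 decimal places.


Right Riemann sum uses right endpoints of each subinterval.
Interval: [1, 6], n = 6
dx = (6 - 1) / 6 = 5/6
Right endpoints: [11/6, 8/3, 7/2, 13/3, 31/6, 6]
f values: [1331/108, 1024/27, 343/4, 4394/27, 29791/108, 432]
Sum = dx * (sum of f values)
= 5/6 * 12079/12
= 60395/72 ≈ 838.82

838.82


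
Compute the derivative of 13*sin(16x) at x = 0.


Apply the chain rule to differentiate 13*sin(16x):
d/dx [13*sin(16x)]
= 13 * cos(16x) * d/dx(16x)
= 13 * 16 * cos(16x)
= 208 * cos(16x)
Evaluate at x = 0:
= 208 * cos(0)
= 208 * 1
= 208

208


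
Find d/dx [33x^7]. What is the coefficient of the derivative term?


We apply the power rule: d/dx [ax^n] = a*n * x^(n-1)
d/dx [33x^7]
= 33 * 7 * x^(7-1)
= 231x^6
The coefficient is 231

231


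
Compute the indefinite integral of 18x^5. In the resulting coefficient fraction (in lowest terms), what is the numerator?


Apply the power rule for integration:
integral of ax^n dx = a/(n+1) * x^(n+1) + C
integral of 18x^5 dx
= 18/6 * x^6 + C
= 3 * x^6 + C
The coefficient in lowest terms is 3 = 3/1, so its numerator is 3

3


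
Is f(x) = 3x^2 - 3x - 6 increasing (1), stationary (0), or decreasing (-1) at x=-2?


Compute f'(x) to determine behavior:
f'(x) = 6x - 3
f'(-2) = 6 * (-2) - 3
= -12 - 3
= -15
Since f'(-2) < 0, the function is decreasing (-1)

-1


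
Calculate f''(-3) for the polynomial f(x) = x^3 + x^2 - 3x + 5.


First derivative:
f'(x) = 3x^2 + 2x - 3
Second derivative:
f''(x) = 6x + 2
Substitute x = -3:
f''(-3) = 6 * (-3) + 2
= -18 + 2
= -16

-16


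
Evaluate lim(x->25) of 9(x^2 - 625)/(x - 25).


Direct substitution gives 0/0, so we factor the numerator.
Factor: 9(x^2 - 625) = 9 * (x - 25)(x + 25)
Cancel the common factor (x - 25):
9(x^2 - 625)/(x - 25) = 9 * (x + 25)
Now substitute x = 25:
= 9 * (25 + 25) = 450

450


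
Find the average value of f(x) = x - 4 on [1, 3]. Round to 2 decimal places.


Average value = 1/(b-a) * integral from a to b of f(x) dx
First compute the integral of x - 4:
F(x) = (1/2)x^2 - 4x
F(3) = 1/2 * 9 - 4 * 3 = -15/2
F(1) = 1/2 * 1 - 4 * 1 = -7/2
Integral = -15/2 - (-7/2) = -4
Average = (-4) / (3 - 1) = (-4) / 2
= -2 = -2.00

-2.00


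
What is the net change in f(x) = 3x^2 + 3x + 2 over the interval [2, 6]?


Net change = f(b) - f(a)
f(x) = 3x^2 + 3x + 2
Compute f(6):
f(6) = 3 * 6^2 + 3 * 6 + 2
= 108 + 18 + 2
= 128
Compute f(2):
f(2) = 3 * 2^2 + 3 * 2 + 2
= 12 + 6 + 2
= 20
Net change = 128 - 20 = 108

108


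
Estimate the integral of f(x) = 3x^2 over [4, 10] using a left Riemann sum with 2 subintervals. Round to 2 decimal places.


Left Riemann sum uses left endpoints of each subinterval.
Interval: [4, 10], n = 2
dx = (10 - 4) / 2 = 3
Left endpoints: [4, 7]
f values: [48, 147]
Sum = dx * (sum of f values)
= 3 * 195
= 585 = 585.00

585.00


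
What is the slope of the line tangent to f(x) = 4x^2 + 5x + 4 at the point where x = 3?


The slope of the tangent line equals f'(x) at the point.
f(x) = 4x^2 + 5x + 4
f'(x) = 8x + 5
At x = 3:
f'(3) = 8 * 3 + 5
= 24 + 5
= 29

29


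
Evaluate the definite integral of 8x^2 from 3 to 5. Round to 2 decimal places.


Find the antiderivative of 8x^2:
F(x) = 8/3 * x^3
Apply the Fundamental Theorem of Calculus:
F(5) - F(3)
= 8/3 * 5^3 - 8/3 * 3^3
= 8/3 * (125 - 27)
= 8/3 * 98
= 784/3 ≈ 261.33

261.33


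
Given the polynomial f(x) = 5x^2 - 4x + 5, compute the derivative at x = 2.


Differentiate term by term using power and sum rules:
f(x) = 5x^2 - 4x + 5
f'(x) = 10x - 4
Substitute x = 2:
f'(2) = 10 * 2 - 4
= 20 - 4
= 16

16


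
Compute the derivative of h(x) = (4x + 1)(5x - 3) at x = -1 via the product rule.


Let u(x) = 4x + 1 and v(x) = 5x - 3
u'(x) = 4
v'(x) = 5
Product rule: h'(x) = u'(x)*v(x) + u(x)*v'(x)
= 4 * (5x - 3) + (4x + 1) * 5
At x = -1:
u(-1) = 4 * (-1) + 1 = -3
v(-1) = 5 * (-1) - 3 = -8
h'(-1) = 4 * (-8) + (-3) * 5
= -32 - 15
= -47

-47


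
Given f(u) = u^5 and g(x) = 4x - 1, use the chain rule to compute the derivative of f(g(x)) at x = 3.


Using the chain rule: (f(g(x)))' = f'(g(x)) * g'(x)
First, find g(3):
g(3) = 4 * 3 - 1 = 11
Next, f'(u) = 5u^4
And g'(x) = 4
So f'(g(3)) * g'(3)
= 5 * 11^4 * 4
= 5 * 14641 * 4
= 292820

292820


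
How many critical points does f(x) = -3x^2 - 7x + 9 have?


Find where f'(x) = 0:
f'(x) = -6x - 7
Set f'(x) = 0:
-6x - 7 = 0
x = 7 / (-6) = -7/6
This is a linear equation in x, so there is exactly one solution.
Number of critical points: 1

1


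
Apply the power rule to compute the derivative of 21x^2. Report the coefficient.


We apply the power rule: d/dx [ax^n] = a*n * x^(n-1)
d/dx [21x^2]
= 21 * 2 * x^(2-1)
= 42x
The coefficient is 42

42


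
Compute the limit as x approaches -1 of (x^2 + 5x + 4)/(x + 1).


Direct substitution gives 0/0, so we factor the numerator.
Factor: (x^2 + 5x + 4) = (x + 1)(x + 4)
Cancel the common factor (x + 1):
(x^2 + 5x + 4)/(x + 1) = (x + 4)
Now substitute x = -1:
= (-1) - (-4) = 3

3


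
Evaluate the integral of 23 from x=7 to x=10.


The integral of a constant k over [a, b] equals k * (b - a).
integral from 7 to 10 of 23 dx
= 23 * (10 - 7)
= 23 * 3
= 69

69


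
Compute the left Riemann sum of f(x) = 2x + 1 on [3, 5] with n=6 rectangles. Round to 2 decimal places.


Left Riemann sum uses left endpoints of each subinterval.
Interval: [3, 5], n = 6
dx = (5 - 3) / 6 = 1/3
Left endpoints: [3, 10/3, 11/3, 4, 13/3, 14/3]
f values: [7, 23/3, 25/3, 9, 29/3, 31/3]
Sum = dx * (sum of f values)
= 1/3 * 52
= 52/3 ≈ 17.33

17.33


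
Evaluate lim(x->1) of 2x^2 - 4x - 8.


Since polynomials are continuous, we use direct substitution.
lim(x->1) of 2x^2 - 4x - 8
= 2 * 1^2 - 4 * 1 - 8
= 2 - 4 - 8
= -10

-10


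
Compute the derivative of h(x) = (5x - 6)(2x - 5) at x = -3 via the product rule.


Let u(x) = 5x - 6 and v(x) = 2x - 5
u'(x) = 5
v'(x) = 2
Product rule: h'(x) = u'(x)*v(x) + u(x)*v'(x)
= 5 * (2x - 5) + (5x - 6) * 2
At x = -3:
u(-3) = 5 * (-3) - 6 = -21
v(-3) = 2 * (-3) - 5 = -11
h'(-3) = 5 * (-11) + (-21) * 2
= -55 - 42
= -97

-97


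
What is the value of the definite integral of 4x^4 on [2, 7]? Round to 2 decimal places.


Find the antiderivative of 4x^4:
F(x) = 4/5 * x^5
Apply the Fundamental Theorem of Calculus:
F(7) - F(2)
= 4/5 * 7^5 - 4/5 * 2^5
= 4/5 * (16807 - 32)
= 4/5 * 16775
= 13420 = 13420.00

13420.00


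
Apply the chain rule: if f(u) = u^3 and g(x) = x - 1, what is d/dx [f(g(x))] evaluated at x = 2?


Using the chain rule: (f(g(x)))' = f'(g(x)) * g'(x)
First, find g(2):
g(2) = 1 * 2 - 1 = 1
Next, f'(u) = 3u^2
And g'(x) = 1
So f'(g(2)) * g'(2)
= 3 * 1^2 * 1
= 3 * 1 * 1
= 3

3


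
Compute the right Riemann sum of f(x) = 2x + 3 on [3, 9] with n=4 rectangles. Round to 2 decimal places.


Right Riemann sum uses right endpoints of each subinterval.
Interval: [3, 9], n = 4
dx = (9 - 3) / 4 = 3/2
Right endpoints: [9/2, 6, 15/2, 9]
f values: [12, 15, 18, 21]
Sum = dx * (sum of f values)
= 3/2 * 66
= 99 = 99.00

99.00


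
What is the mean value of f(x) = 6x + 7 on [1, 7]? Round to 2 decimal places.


Average value = 1/(b-a) * integral from a to b of f(x) dx
First compute the integral of 6x + 7:
F(x) = 3x^2 + 7x
F(7) = 3 * 49 + 7 * 7 = 196
F(1) = 3 * 1 + 7 * 1 = 10
Integral = 196 - 10 = 186
Average = 186 / (7 - 1) = 186 / 6
= 31 = 31.00

31.00


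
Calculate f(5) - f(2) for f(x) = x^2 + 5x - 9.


Net change = f(b) - f(a)
f(x) = x^2 + 5x - 9
Compute f(5):
f(5) = 1 * 5^2 + 5 * 5 - 9
= 25 + 25 - 9
= 41
Compute f(2):
f(2) = 1 * 2^2 + 5 * 2 - 9
= 4 + 10 - 9
= 5
Net change = 41 - 5 = 36

36


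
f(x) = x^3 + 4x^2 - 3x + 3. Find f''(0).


First derivative:
f'(x) = 3x^2 + 8x - 3
Second derivative:
f''(x) = 6x + 8
Substitute x = 0:
f''(0) = 6 * 0 + 8
= 0 + 8
= 8

8


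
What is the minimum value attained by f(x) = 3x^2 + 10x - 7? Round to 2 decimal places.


For a quadratic f(x) = ax^2 + bx + c with a > 0, the minimum is at the vertex.
Vertex x-coordinate: x = -b/(2a)
x = -(10) / (2 * 3)
x = -10/6 = -5/3
Substitute back to find the minimum value:
f(-5/3) = 3 * (-5/3)^2 + 10 * (-5/3) - 7
= 25/3 - 50/3 - 7
= -46/3 ≈ -15.33

-15.33


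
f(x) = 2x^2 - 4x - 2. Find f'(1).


Differentiate term by term using power and sum rules:
f(x) = 2x^2 - 4x - 2
f'(x) = 4x - 4
Substitute x = 1:
f'(1) = 4 * 1 - 4
= 4 - 4
= 0

0


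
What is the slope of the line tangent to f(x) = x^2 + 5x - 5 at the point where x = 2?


The slope of the tangent line equals f'(x) at the point.
f(x) = x^2 + 5x - 5
f'(x) = 2x + 5
At x = 2:
f'(2) = 2 * 2 + 5
= 4 + 5
= 9

9


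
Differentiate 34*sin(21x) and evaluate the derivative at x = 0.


Apply the chain rule to differentiate 34*sin(21x):
d/dx [34*sin(21x)]
= 34 * cos(21x) * d/dx(21x)
= 34 * 21 * cos(21x)
= 714 * cos(21x)
Evaluate at x = 0:
= 714 * cos(0)
= 714 * 1
= 714

714


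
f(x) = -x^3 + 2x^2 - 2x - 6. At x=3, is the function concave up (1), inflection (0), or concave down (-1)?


Concavity is determined by the sign of f''(x).
f(x) = -x^3 + 2x^2 - 2x - 6
f'(x) = -3x^2 + 4x - 2
f''(x) = -6x + 4
f''(3) = -6 * 3 + 4
= -18 + 4
= -14
Since f''(3) < 0, the function is concave down (-1)

-1


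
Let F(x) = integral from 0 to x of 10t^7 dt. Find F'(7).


By the Fundamental Theorem of Calculus (Part 1):
If F(x) = integral from 0 to x of f(t) dt, then F'(x) = f(x)
Here f(t) = 10t^7
So F'(x) = 10x^7
Evaluate at x = 7:
F'(7) = 10 * 7^7
= 10 * 823543
= 8235430

8235430


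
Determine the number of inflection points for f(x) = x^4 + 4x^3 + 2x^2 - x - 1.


Inflection points occur where f''(x) = 0 and concavity changes.
f(x) = x^4 + 4x^3 + 2x^2 - x - 1
f'(x) = 4x^3 + 12x^2 + 4x - 1
f''(x) = 12x^2 + 24x + 4
This is a quadratic in x. Use the discriminant to count real roots.
Discriminant = (24)^2 - 4 * 12 * 4
= 576 - 192
= 384
Since discriminant > 0, f''(x) = 0 has 2 distinct real solutions.
A quadratic with two distinct real roots changes sign at each root, so concavity changes at both.
Number of inflection points: 2

2


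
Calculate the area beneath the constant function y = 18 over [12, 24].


The area under a constant function y = 18 is a rectangle.
Width = 24 - 12 = 12
Height = 18
Area = width * height
= 12 * 18
= 216

216


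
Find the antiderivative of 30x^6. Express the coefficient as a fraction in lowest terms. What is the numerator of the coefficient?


Apply the power rule for integration:
integral of ax^n dx = a/(n+1) * x^(n+1) + C
integral of 30x^6 dx
= 30/7 * x^7 + C
The coefficient in lowest terms is 30/7, and its numerator is 30

30


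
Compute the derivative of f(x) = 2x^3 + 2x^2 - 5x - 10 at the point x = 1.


Differentiate f(x) = 2x^3 + 2x^2 - 5x - 10 term by term:
f'(x) = 6x^2 + 4x - 5
Substitute x = 1:
f'(1) = 6 * 1^2 + 4 * 1 - 5
= 6 + 4 - 5
= 5

5


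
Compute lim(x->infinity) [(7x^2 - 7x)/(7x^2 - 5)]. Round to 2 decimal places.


For limits at infinity with equal-degree polynomials,
we compare leading coefficients.
Numerator leading term: 7x^2
Denominator leading term: 7x^2
Divide both by x^2:
lim = (7 - 7/x) / (7 - 5/x^2)
As x -> infinity, the 1/x and 1/x^2 terms vanish:
= 7/7 = 1 = 1.00

1.00


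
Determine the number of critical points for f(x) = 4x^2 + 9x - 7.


Find where f'(x) = 0:
f'(x) = 8x + 9
Set f'(x) = 0:
8x + 9 = 0
x = -9 / 8 = -9/8
This is a linear equation in x, so there is exactly one solution.
Number of critical points: 1

1


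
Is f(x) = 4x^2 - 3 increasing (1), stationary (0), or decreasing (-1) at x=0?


Compute f'(x) to determine behavior:
f'(x) = 8x
f'(0) = 8 * 0 + 0
= 0 + 0
= 0
Since f'(0) = 0, the function is stationary (0)

0


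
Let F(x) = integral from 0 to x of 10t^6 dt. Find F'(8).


By the Fundamental Theorem of Calculus (Part 1):
If F(x) = integral from 0 to x of f(t) dt, then F'(x) = f(x)
Here f(t) = 10t^6
So F'(x) = 10x^6
Evaluate at x = 8:
F'(8) = 10 * 8^6
= 10 * 262144
= 2621440

2621440


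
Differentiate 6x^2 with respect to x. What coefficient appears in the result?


We apply the power rule: d/dx [ax^n] = a*n * x^(n-1)
d/dx [6x^2]
= 6 * 2 * x^(2-1)
= 12x
The coefficient is 12

12


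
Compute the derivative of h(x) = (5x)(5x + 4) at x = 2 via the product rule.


Let u(x) = 5x and v(x) = 5x + 4
u'(x) = 5
v'(x) = 5
Product rule: h'(x) = u'(x)*v(x) + u(x)*v'(x)
= 5 * (5x + 4) + (5x) * 5
At x = 2:
u(2) = 5 * 2 + 0 = 10
v(2) = 5 * 2 + 4 = 14
h'(2) = 5 * 14 + 10 * 5
= 70 + 50
= 120

120


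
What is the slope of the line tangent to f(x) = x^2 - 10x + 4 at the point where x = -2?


The slope of the tangent line equals f'(x) at the point.
f(x) = x^2 - 10x + 4
f'(x) = 2x - 10
At x = -2:
f'(-2) = 2 * (-2) - 10
= -4 - 10
= -14

-14


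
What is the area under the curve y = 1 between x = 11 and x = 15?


The area under a constant function y = 1 is a rectangle.
Width = 15 - 11 = 4
Height = 1
Area = width * height
= 4 * 1
= 4

4


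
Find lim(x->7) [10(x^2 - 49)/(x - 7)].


Direct substitution gives 0/0, so we factor the numerator.
Factor: 10(x^2 - 49) = 10 * (x - 7)(x + 7)
Cancel the common factor (x - 7):
10(x^2 - 49)/(x - 7) = 10 * (x + 7)
Now substitute x = 7:
= 10 * (7 + 7) = 140

140


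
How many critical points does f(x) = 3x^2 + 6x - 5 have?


Find where f'(x) = 0:
f'(x) = 6x + 6
Set f'(x) = 0:
6x + 6 = 0
x = -6 / 6 = -1
This is a linear equation in x, so there is exactly one solution.
Number of critical points: 1

1


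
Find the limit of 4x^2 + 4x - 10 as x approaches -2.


Since polynomials are continuous, we use direct substitution.
lim(x->-2) of 4x^2 + 4x - 10
= 4 * (-2)^2 + 4 * (-2) - 10
= 16 - 8 - 10
= -2

-2


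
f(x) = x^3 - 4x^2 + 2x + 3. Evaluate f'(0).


Differentiate f(x) = x^3 - 4x^2 + 2x + 3 term by term:
f'(x) = 3x^2 - 8x + 2
Substitute x = 0:
f'(0) = 3 * 0^2 - 8 * 0 + 2
= 0 + 0 + 2
= 2

2


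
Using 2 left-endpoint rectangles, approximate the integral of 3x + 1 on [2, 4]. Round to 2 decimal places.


Left Riemann sum uses left endpoints of each subinterval.
Interval: [2, 4], n = 2
dx = (4 - 2) / 2 = 1
Left endpoints: [2, 3]
f values: [7, 10]
Sum = dx * (sum of f values)
= 1 * 17
= 17 = 17.00

17.00


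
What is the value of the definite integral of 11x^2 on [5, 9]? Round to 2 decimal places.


Find the antiderivative of 11x^2:
F(x) = 11/3 * x^3
Apply the Fundamental Theorem of Calculus:
F(9) - F(5)
= 11/3 * 9^3 - 11/3 * 5^3
= 11/3 * (729 - 125)
= 11/3 * 604
= 6644/3 ≈ 2214.67

2214.67


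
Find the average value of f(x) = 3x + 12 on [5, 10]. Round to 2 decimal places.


Average value = 1/(b-a) * integral from a to b of f(x) dx
First compute the integral of 3x + 12:
F(x) = (3/2)x^2 + 12x
F(10) = 3/2 * 100 + 12 * 10 = 270
F(5) = 3/2 * 25 + 12 * 5 = 195/2
Integral = 270 - 195/2 = 345/2
Average = (345/2) / (10 - 5) = (345/2) / 5
= 69/2 = 34.50

34.50


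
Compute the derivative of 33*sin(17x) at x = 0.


Apply the chain rule to differentiate 33*sin(17x):
d/dx [33*sin(17x)]
= 33 * cos(17x) * d/dx(17x)
= 33 * 17 * cos(17x)
= 561 * cos(17x)
Evaluate at x = 0:
= 561 * cos(0)
= 561 * 1
= 561

561


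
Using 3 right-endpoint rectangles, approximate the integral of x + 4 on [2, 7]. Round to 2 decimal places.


Right Riemann sum uses right endpoints of each subinterval.
Interval: [2, 7], n = 3
dx = (7 - 2) / 3 = 5/3
Right endpoints: [11/3, 16/3, 7]
f values: [23/3, 28/3, 11]
Sum = dx * (sum of f values)
= 5/3 * 28
= 140/3 ≈ 46.67

46.67


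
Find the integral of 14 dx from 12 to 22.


The integral of a constant k over [a, b] equals k * (b - a).
integral from 12 to 22 of 14 dx
= 14 * (22 - 12)
= 14 * 10
= 140

140
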